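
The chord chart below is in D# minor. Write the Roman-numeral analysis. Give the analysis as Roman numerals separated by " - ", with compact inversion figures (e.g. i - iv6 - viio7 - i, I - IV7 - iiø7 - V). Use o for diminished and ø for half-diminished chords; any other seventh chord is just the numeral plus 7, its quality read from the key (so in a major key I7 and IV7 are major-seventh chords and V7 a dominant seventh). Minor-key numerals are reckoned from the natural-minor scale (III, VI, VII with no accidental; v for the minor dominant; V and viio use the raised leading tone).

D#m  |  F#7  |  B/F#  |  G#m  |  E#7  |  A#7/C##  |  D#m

i - V7/VI - VI64 - iv - V7/V - V65 - i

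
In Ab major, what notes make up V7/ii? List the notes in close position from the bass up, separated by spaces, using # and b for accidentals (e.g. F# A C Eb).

F A C Eb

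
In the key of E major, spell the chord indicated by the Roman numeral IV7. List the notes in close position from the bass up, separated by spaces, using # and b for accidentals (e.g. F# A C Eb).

In E major, the fourth degree is A, and the diatonic chord built there is a major seventh chord.
That chord is spelled A-C#-E-G#.

A C# E G#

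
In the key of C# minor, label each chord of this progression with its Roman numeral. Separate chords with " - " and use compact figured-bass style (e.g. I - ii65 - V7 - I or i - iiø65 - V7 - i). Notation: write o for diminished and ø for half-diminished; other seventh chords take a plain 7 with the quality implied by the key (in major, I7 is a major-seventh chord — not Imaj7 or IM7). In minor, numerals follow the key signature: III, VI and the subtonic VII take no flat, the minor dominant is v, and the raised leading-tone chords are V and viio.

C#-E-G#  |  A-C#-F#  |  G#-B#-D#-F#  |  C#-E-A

i - iv6 - V7 - VI6

C#-E-G#: minor triad on C# = scale degree 1 → i.
A-C#-F#: root F# is the subdominant; minor triad there is iv6.
G#-B#-D#-F# has root G#, degree 5 in C# minor, so V7.
C#-E-A has root A, degree 6 in C# minor, so VI6.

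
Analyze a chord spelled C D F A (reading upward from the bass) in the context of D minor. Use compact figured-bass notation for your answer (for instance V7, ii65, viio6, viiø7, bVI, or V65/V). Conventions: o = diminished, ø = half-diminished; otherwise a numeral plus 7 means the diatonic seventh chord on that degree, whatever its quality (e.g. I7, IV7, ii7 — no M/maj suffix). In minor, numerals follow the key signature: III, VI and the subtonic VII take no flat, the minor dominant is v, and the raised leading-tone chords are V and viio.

i42

The pitches D-F-A-C form a minor seventh chord rooted on D.
In D minor, D is the tonic; the diatonic minor seventh chord there is i7.
With C in the bass the chord is in third inversion, so the figured bass is 42.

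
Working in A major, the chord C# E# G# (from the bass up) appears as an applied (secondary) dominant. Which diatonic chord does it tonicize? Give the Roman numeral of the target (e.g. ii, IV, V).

vi

The chord is a major triad on C#.
A dominant resolves down a perfect fifth: C# → F#. In A major, F# is scale degree 6, i.e. vi.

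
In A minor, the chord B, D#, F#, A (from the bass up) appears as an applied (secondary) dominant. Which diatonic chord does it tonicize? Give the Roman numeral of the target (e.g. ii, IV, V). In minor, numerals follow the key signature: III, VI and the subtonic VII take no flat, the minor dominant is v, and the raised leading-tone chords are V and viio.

V

The chord is a dominant seventh chord on B.
A dominant resolves down a perfect fifth: B → E. In A minor, E is scale degree 5, i.e. V.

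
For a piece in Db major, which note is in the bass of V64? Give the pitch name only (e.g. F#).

Eb

V in Db major has root Ab; the chord is Ab-C-Eb.
The figure 64 means second inversion — the fifth is in the bass.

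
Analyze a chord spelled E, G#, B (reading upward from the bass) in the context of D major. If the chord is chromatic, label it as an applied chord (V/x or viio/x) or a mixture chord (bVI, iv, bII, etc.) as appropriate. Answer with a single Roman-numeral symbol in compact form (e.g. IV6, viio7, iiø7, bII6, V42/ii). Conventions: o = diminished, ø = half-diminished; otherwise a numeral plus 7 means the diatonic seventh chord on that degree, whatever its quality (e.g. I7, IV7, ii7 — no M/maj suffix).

Stacked in thirds the chord is E-G#-B: a major triad on E.
E is not a diatonic chord root with this quality in D major, but it lies a perfect fifth above A (V), so the chord functions as an applied dominant of V.

V/V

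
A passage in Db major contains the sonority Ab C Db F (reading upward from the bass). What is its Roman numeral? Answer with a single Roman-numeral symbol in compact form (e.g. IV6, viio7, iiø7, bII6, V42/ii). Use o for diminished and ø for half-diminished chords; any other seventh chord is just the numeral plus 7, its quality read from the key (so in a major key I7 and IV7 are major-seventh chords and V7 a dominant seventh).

I43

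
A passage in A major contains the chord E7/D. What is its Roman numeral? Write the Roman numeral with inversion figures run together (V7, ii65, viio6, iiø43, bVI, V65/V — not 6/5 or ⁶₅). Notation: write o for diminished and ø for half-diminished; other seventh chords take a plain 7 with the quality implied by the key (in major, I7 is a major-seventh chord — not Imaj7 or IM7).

V42

The pitches E-G#-B-D form a dominant seventh chord rooted on E.
E is scale degree 5 in A major, and a dominant seventh chord on that degree is written V7.
With D in the bass the chord is in third inversion, so the figured bass is 42.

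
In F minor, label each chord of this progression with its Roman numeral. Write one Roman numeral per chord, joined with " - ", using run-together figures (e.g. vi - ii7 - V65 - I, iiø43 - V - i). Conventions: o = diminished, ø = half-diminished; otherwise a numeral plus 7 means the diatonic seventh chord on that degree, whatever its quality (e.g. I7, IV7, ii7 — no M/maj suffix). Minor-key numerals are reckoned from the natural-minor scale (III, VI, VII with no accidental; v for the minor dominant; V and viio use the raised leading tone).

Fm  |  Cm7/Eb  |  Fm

i - v65 - i

Fm: minor triad on F = scale degree 1 → i.
Cm7/Eb: root C is the dominant; minor seventh chord there is v65.
Fm has root F, degree 1 in F minor, so i.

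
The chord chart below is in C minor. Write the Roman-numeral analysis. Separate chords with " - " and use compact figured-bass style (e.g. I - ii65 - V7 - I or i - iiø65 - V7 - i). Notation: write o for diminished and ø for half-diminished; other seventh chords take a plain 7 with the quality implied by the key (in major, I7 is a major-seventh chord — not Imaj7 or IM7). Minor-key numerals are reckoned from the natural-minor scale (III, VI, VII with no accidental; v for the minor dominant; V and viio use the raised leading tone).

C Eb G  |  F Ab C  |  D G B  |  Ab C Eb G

i - iv - V64 - VI7

C-Eb-G has root C, degree 1 in C minor, so i.
F-Ab-C: minor triad on F = scale degree 4 → iv.
D-G-B: root G is the dominant; major triad there is V64.
Ab-C-Eb-G has root Ab, degree 6 in C minor, so VI7.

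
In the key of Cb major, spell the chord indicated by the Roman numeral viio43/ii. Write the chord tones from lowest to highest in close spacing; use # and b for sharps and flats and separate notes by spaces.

Gb Bbb C Eb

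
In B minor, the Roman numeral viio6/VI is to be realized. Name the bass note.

A

The applied chord viio6/VI is rooted on F#: F#-A-C.
The figure 6 means first inversion — the third is in the bass.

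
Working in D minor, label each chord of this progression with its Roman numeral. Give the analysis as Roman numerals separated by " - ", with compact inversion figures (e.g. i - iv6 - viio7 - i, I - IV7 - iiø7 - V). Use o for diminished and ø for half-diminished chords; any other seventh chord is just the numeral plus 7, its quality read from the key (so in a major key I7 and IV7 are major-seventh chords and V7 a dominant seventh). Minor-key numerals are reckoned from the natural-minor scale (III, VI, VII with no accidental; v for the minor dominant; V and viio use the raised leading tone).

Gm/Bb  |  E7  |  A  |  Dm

Gm/Bb: root G is the subdominant; minor triad there is iv6.
E7: a dominant seventh chord on E, the applied dominant of V → V7/V.
A: major triad on A = scale degree 5 → V.
Dm: root D is the tonic; minor triad there is i.

iv6 - V7/V - V - i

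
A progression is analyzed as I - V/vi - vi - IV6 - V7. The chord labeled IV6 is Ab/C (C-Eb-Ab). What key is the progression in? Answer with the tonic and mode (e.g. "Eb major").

The chord Ab/C is a major triad rooted on Ab; its label is IV6.
IV6 on Ab implies Ab is the subdominant; that puts the tonic at Eb, and the uppercase numeral fits major mode.

Eb major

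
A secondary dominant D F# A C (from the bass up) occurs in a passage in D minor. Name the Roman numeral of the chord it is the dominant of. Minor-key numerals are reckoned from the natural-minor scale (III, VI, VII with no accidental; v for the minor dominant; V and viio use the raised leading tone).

iv

The chord is a dominant seventh chord on D.
A dominant resolves down a perfect fifth: D → G. In D minor, G is scale degree 4, i.e. iv.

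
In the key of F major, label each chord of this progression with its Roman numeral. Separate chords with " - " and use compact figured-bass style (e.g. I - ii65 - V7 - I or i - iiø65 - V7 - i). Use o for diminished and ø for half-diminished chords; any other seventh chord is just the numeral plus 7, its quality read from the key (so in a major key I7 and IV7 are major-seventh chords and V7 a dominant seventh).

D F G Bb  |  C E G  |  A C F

ii43 - V - I6

D-F-G-Bb: minor seventh chord on G = scale degree 2 → ii43.
C-E-G: root C is the dominant; major triad there is V.
A-C-F has root F, degree 1 in F major, so I6.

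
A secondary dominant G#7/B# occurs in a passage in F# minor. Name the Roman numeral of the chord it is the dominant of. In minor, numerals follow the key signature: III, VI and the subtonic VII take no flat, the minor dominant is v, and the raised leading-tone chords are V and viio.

V

The chord is a dominant seventh chord on G#.
A dominant resolves down a perfect fifth: G# → C#. In F# minor, C# is scale degree 5, i.e. V.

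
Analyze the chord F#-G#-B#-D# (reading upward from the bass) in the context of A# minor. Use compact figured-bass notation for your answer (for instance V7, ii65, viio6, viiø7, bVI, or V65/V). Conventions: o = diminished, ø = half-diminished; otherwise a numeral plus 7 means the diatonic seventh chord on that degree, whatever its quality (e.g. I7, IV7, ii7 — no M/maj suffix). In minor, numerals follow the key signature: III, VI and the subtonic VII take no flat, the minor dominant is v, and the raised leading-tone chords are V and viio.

VII42

Stacked in thirds the chord is G#-B#-D#-F#: a dominant seventh chord on G#.
G# is scale degree 7 in A# minor, and a dominant seventh chord on that degree is written VII7.
With F# in the bass the chord is in third inversion, so the figured bass is 42.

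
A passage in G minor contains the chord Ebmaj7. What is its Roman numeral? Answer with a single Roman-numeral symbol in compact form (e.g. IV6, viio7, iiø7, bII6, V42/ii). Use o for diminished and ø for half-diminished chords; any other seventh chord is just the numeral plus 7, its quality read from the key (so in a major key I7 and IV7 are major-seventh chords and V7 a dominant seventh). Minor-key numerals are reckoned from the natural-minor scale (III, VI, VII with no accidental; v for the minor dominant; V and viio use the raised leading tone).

The pitches Eb-G-Bb-D form a major seventh chord rooted on Eb.
Eb is scale degree 6 in G minor, and a major seventh chord on that degree is written VI7.

VI7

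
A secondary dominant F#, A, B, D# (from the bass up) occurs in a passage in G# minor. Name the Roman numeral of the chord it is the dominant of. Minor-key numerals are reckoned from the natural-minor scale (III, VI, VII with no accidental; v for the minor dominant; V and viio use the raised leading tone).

The chord is a dominant seventh chord on B.
A dominant resolves down a perfect fifth: B → E. In G# minor, E is scale degree 6, i.e. VI.

VI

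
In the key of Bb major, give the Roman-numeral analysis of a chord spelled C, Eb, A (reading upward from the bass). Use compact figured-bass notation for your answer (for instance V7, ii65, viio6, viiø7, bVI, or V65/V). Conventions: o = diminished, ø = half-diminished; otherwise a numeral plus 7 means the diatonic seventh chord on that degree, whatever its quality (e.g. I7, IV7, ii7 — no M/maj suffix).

viio6

Stacked in thirds the chord is A-C-Eb: a diminished triad on A.
A is scale degree 7 in Bb major, and a diminished triad on that degree is written viio.
With C in the bass the chord is in first inversion, so the figured bass is 6.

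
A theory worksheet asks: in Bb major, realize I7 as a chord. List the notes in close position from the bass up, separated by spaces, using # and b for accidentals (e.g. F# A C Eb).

The numeral's case and figure indicate a major seventh chord. In Bb major its root, scale degree 1, is Bb.
That chord is spelled Bb-D-F-A.

Bb D F A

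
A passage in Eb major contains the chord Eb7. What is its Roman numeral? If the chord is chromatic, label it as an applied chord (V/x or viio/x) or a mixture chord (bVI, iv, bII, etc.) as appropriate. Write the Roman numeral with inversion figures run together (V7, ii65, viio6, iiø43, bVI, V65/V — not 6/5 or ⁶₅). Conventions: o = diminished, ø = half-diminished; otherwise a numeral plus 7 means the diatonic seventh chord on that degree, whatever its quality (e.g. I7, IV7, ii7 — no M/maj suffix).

V7/IV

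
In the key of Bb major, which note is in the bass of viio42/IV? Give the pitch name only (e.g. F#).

Cb

The applied chord viio42/IV is rooted on D: D-F-Ab-Cb.
The figure 42 means third inversion — the seventh is in the bass.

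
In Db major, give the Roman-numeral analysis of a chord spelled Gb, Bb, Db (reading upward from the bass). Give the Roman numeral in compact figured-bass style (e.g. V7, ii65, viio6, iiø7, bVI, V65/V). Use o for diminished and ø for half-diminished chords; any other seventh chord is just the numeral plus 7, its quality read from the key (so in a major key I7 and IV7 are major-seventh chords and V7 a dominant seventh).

IV

Stacked in thirds the chord is Gb-Bb-Db: a major triad on Gb.
In Db major, Gb is the subdominant; the diatonic major triad there is IV.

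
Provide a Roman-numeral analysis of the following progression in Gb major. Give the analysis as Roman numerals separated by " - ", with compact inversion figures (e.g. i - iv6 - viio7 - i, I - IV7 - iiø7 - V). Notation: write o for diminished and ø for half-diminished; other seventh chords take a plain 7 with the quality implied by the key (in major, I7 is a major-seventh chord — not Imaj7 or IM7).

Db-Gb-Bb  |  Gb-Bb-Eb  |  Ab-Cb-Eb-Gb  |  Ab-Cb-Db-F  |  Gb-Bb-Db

Db-Gb-Bb: root Gb is the tonic; major triad there is I64.
Gb-Bb-Eb has root Eb, degree 6 in Gb major, so vi6.
Ab-Cb-Eb-Gb has root Ab, degree 2 in Gb major, so ii7.
Ab-Cb-Db-F has root Db, degree 5 in Gb major, so V43.
Gb-Bb-Db: major triad on Gb = scale degree 1 → I.

I64 - vi6 - ii7 - V43 - I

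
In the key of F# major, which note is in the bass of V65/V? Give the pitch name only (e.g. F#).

The applied chord V65/V is rooted on G#: G#-B#-D#-F#.
The figure 65 means first inversion — the third is in the bass.

B#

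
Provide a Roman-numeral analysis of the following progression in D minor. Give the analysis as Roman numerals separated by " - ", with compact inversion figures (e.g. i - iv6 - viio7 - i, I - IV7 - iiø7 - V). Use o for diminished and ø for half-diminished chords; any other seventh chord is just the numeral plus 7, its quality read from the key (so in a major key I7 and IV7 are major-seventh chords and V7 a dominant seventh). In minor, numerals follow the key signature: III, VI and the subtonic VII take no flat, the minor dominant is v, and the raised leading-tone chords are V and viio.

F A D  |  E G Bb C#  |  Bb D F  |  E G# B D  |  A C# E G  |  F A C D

i6 - viio65 - VI - V7/V - V7 - i65

F-A-D: minor triad on D = scale degree 1 → i6.
E-G-Bb-C#: fully diminished seventh chord on C# = scale degree 7 → viio65.
Bb-D-F: root Bb is the submediant; major triad there is VI.
E-G#-B-D: chromatic; E is V of V, so V7/V.
A-C#-E-G: dominant seventh chord on A = scale degree 5 → V7.
F-A-C-D: minor seventh chord on D = scale degree 1 → i65.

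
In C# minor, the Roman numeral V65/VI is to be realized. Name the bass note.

G#

The applied chord V65/VI is rooted on E: E-G#-B-D.
The figure 65 means first inversion — the third is in the bass.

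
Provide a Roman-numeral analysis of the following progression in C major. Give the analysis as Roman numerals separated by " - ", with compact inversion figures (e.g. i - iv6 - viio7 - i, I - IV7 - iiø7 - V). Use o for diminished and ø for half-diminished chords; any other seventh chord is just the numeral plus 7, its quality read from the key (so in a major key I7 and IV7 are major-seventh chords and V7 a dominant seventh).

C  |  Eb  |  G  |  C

C: root C is the tonic; major triad there is I.
Eb is non-diatonic — bIII, a mixture chord from C minor.
G: major triad on G = scale degree 5 → V.
C: major triad on C = scale degree 1 → I.

I - bIII - V - I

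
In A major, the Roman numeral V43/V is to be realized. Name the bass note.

The applied chord V43/V is rooted on B: B-D#-F#-A.
The figure 43 means second inversion — the fifth is in the bass.

F#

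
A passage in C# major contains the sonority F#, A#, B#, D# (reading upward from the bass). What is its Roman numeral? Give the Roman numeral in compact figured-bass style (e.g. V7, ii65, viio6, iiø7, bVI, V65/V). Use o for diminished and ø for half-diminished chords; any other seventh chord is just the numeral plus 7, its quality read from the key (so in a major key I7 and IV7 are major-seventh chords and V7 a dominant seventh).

The pitches B#-D#-F#-A# form a half-diminished seventh chord rooted on B#.
B# is scale degree 7 in C# major, and a half-diminished seventh chord on that degree is written viiø7.
With F# in the bass the chord is in second inversion, so the figured bass is 43.

viiø43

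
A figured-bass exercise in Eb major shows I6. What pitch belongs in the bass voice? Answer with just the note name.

G

I in Eb major has root Eb; the chord is Eb-G-Bb.
The figure 6 means first inversion — the third is in the bass.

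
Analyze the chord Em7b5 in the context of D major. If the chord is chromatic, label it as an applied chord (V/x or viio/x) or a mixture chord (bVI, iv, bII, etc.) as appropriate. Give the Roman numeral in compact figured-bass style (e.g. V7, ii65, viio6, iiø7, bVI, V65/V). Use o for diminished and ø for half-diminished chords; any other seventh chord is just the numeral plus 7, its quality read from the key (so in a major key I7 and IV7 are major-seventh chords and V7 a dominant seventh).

The pitches E-G-Bb-D form a half-diminished seventh chord rooted on E.
E is the second degree of D major. This is the half-diminished supertonic seventh, borrowed from the parallel minor.

iiø7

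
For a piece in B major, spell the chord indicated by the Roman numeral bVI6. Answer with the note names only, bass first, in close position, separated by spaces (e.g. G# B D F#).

B D G

Scale degree 6 in B major is G#; lowering it a half step gives G. bVI6 is a major triad on the lowered sixth degree, borrowed from the parallel minor.
So the chord is G-B-D, a major triad.
The figured bass 6 indicates first inversion, placing the third (B) in the bass: B-D-G.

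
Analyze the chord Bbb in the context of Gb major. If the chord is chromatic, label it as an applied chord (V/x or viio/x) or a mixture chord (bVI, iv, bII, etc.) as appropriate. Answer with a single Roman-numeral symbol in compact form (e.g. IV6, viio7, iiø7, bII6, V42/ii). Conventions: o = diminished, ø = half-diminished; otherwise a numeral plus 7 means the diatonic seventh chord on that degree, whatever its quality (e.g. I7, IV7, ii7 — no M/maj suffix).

bIII

The pitches Bbb-Db-Fb form a major triad rooted on Bbb.
Bbb is the lowered third degree of Gb major (diatonic 3 would be Bb). This is a major triad on the lowered third degree, borrowed from the parallel minor.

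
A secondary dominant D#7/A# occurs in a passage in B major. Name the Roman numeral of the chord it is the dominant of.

vi

The chord is a dominant seventh chord on D#.
A dominant resolves down a perfect fifth: D# → G#. In B major, G# is scale degree 6, i.e. vi.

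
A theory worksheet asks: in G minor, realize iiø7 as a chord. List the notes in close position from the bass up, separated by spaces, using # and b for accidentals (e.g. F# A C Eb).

The numeral's case and figure indicate a half-diminished seventh chord. In G minor its root, the supertonic, is A.
That chord is spelled A-C-Eb-G.

A C Eb G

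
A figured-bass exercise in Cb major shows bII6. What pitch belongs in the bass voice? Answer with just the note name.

Fb

bII in Cb major has root Dbb; the chord is Dbb-Fb-Abb.
The figure 6 means first inversion — the third is in the bass.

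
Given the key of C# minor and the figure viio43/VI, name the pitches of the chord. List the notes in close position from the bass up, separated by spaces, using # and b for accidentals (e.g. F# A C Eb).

D F G# B

The slash marks an applied leading-tone chord: viio of VI. In C# minor, VI is A, so the leading tone to it is G#, a half step below.
Building a fully diminished seventh chord on G# gives G#-B-D-F.
With the 43 figure the chord is in second inversion; from the bass D upward in close position it reads D-F-G#-B.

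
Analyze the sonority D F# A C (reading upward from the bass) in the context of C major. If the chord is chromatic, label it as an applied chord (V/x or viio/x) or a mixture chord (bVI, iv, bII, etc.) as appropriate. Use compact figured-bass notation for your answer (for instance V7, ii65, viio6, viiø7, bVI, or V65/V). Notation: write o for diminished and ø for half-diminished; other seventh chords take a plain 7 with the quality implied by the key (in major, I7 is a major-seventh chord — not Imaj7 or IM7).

Stacked in thirds the chord is D-F#-A-C: a dominant seventh chord on D.
D is not a diatonic chord root with this quality in C major, but it lies a perfect fifth above G (V), so the chord functions as an applied dominant of V.

V7/V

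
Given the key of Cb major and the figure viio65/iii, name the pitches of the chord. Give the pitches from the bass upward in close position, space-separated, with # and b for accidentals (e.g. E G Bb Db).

The slash marks an applied leading-tone chord: viio of iii. In Cb major, iii is Eb, so the leading tone to it is D, a half step below.
Building a fully diminished seventh chord on D gives D-F-Ab-Cb.
With the 65 figure the chord is in first inversion; from the bass F upward in close position it reads F-Ab-Cb-D.

F Ab Cb D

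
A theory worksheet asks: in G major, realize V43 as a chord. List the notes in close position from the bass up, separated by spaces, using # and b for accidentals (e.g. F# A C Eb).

The numeral's case and figure indicate a dominant seventh chord. In G major its root, the dominant, is D.
That chord is spelled D-F#-A-C.
The figured bass 43 indicates second inversion, placing the fifth (A) in the bass: A-C-D-F#.

A C D F#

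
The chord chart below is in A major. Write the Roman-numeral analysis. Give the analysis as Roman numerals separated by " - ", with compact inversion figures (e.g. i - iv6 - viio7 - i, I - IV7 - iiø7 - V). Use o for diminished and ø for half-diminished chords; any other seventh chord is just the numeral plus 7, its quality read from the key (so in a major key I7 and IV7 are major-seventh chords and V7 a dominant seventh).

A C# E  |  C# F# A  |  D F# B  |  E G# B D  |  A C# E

A-C#-E: root A is the tonic; major triad there is I.
C#-F#-A: root F# is the submediant; minor triad there is vi64.
D-F#-B: root B is the supertonic; minor triad there is ii6.
E-G#-B-D: dominant seventh chord on E = scale degree 5 → V7.
A-C#-E: root A is the tonic; major triad there is I.

I - vi64 - ii6 - V7 - I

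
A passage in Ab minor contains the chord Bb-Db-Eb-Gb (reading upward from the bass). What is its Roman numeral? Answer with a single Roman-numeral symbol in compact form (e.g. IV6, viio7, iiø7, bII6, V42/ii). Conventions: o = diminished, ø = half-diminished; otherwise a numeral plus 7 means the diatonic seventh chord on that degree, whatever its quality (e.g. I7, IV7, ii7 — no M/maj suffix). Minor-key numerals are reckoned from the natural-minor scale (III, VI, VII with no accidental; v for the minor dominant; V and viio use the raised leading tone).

The pitches Eb-Gb-Bb-Db form a minor seventh chord rooted on Eb.
Eb is scale degree 5 in Ab minor, and a minor seventh chord on that degree is written v7.
With Bb in the bass the chord is in second inversion, so the figured bass is 43.

v43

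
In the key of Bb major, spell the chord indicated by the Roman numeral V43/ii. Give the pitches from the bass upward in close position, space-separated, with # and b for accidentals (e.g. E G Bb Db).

The slash means an applied dominant: we want the dominant of ii. In Bb major, ii is C minor, and its dominant is built on G.
Building a dominant seventh chord on G gives G-B-D-F.
With the 43 figure the chord is in second inversion; from the bass D upward in close position it reads D-F-G-B.

D F G B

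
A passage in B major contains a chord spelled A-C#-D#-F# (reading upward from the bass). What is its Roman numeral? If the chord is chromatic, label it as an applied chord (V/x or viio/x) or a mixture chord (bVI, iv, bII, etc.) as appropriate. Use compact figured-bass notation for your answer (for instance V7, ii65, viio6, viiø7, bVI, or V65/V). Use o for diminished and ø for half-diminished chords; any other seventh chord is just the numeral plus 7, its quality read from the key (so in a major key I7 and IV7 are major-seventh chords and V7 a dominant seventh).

Stacked in thirds the chord is D#-F#-A-C#: a half-diminished seventh chord on D#.
D# sits a half step below E (IV in B major); a diminished chord there is the applied leading-tone chord of IV.
With A in the bass the chord is in second inversion, so the figured bass is 43.

viiø43/IV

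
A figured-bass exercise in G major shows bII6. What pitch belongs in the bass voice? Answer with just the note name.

bII in G major has root Ab; the chord is Ab-C-Eb.
The figure 6 means first inversion — the third is in the bass.

C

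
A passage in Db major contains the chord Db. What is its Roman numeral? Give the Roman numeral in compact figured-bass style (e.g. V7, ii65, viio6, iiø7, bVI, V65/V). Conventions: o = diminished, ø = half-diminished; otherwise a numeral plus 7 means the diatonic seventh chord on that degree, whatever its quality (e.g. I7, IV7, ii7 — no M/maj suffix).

I

The pitches Db-F-Ab form a major triad rooted on Db.
In Db major, Db is the tonic; the diatonic major triad there is I.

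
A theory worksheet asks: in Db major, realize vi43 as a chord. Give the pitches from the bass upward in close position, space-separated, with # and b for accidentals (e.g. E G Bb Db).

F Ab Bb Db

In Db major, the submediant is Bb, and the diatonic chord built there is a minor seventh chord.
Stacking thirds from Bb gives Bb-Db-F-Ab.
With the 43 figure the chord is in second inversion; from the bass F upward in close position it reads F-Ab-Bb-Db.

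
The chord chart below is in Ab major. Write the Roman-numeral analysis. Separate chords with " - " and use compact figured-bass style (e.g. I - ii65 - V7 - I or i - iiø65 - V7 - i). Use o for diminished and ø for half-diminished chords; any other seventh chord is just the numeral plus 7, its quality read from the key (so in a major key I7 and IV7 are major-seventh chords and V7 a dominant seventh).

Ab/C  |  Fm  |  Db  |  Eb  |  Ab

I6 - vi - IV - V - I

Ab/C: root Ab is the tonic; major triad there is I6.
Fm has root F, degree 6 in Ab major, so vi.
Db: major triad on Db = scale degree 4 → IV.
Eb has root Eb, degree 5 in Ab major, so V.
Ab: major triad on Ab = scale degree 1 → I.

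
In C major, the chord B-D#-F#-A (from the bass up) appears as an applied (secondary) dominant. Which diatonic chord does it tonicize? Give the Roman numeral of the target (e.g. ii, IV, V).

The chord is a dominant seventh chord on B.
A dominant resolves down a perfect fifth: B → E. In C major, E is scale degree 3, i.e. iii.

iii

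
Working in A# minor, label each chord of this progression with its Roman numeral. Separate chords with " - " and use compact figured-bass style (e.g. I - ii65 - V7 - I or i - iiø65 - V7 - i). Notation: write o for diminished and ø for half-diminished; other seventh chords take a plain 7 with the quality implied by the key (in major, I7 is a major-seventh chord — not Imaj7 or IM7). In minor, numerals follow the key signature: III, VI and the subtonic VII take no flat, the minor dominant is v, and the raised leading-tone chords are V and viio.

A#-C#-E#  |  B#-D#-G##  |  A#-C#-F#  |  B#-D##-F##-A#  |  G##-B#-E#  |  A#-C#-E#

i - viio6 - VI6 - V7/V - V6 - i

A#-C#-E# has root A#, degree 1 in A# minor, so i.
B#-D#-G##: root G## is the leading tone; diminished triad there is viio6.
A#-C#-F#: root F# is the submediant; major triad there is VI6.
B#-D##-F##-A#: chromatic; B# is V of V, so V7/V.
G##-B#-E#: major triad on E# = scale degree 5 → V6.
A#-C#-E#: root A# is the tonic; minor triad there is i.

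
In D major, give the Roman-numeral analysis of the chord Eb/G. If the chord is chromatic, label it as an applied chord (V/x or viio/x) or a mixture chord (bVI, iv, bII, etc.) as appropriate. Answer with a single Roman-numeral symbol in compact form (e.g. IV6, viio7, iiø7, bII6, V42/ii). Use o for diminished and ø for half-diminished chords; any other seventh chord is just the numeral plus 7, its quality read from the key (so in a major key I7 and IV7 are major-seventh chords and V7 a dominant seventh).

bII6

The pitches Eb-G-Bb form a major triad rooted on Eb.
Eb is the lowered second degree of D major (diatonic 2 would be E). This is the Neapolitan sixth — a major triad on the lowered second degree, here in its customary first inversion.
With G in the bass the chord is in first inversion, so the figured bass is 6.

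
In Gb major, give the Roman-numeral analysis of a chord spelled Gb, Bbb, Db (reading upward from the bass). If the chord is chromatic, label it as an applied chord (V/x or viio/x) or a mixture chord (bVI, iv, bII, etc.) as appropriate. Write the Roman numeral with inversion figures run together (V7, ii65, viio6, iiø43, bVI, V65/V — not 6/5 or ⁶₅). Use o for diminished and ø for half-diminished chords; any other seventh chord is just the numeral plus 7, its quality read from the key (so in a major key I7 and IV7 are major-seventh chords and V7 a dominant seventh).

The pitches Gb-Bbb-Db form a minor triad rooted on Gb.
Gb is the first degree of Gb major. This is the minor tonic, borrowed from the parallel minor.

i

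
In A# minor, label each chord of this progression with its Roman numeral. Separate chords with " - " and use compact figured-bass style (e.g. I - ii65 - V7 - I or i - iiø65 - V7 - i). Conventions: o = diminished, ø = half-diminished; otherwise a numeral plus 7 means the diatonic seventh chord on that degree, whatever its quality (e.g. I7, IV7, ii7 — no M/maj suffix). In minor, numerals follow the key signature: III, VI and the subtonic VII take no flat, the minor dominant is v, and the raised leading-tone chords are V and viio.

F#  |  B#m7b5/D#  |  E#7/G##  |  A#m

F#: root F# is the submediant; major triad there is VI.
B#m7b5/D#: root B# is the supertonic; half-diminished seventh chord there is iiø65.
E#7/G## has root E#, degree 5 in A# minor, so V65.
A#m has root A#, degree 1 in A# minor, so i.

VI - iiø65 - V65 - i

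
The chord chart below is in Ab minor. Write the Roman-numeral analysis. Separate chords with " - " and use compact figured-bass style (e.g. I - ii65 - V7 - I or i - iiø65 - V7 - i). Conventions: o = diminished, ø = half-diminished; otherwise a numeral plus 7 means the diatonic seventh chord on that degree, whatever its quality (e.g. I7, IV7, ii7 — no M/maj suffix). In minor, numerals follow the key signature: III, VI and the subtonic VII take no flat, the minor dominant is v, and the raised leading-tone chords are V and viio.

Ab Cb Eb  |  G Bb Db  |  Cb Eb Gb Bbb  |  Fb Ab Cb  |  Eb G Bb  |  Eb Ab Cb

i - viio - V7/VI - VI - V - i64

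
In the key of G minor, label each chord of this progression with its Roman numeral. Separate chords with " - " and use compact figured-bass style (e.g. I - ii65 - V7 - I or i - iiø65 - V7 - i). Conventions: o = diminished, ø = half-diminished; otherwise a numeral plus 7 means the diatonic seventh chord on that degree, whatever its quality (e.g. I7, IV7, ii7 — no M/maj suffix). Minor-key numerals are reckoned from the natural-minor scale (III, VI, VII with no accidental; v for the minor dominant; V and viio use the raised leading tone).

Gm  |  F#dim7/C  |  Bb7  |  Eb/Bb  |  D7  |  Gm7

i - viio43 - V7/VI - VI64 - V7 - i7

Gm has root G, degree 1 in G minor, so i.
F#dim7/C has root F#, degree 7 in G minor, so viio43.
Bb7: chromatic; Bb is V of VI, so V7/VI.
Eb/Bb: root Eb is the submediant; major triad there is VI64.
D7 has root D, degree 5 in G minor, so V7.
Gm7: minor seventh chord on G = scale degree 1 → i7.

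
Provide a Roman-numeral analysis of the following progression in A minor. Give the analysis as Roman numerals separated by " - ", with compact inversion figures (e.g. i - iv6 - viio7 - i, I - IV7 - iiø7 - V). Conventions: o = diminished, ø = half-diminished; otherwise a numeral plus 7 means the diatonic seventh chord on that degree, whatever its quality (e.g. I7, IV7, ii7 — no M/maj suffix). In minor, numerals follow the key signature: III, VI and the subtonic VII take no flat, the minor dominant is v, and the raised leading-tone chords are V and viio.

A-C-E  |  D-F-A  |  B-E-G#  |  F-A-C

A-C-E: root A is the tonic; minor triad there is i.
D-F-A has root D, degree 4 in A minor, so iv.
B-E-G#: major triad on E = scale degree 5 → V64.
F-A-C: major triad on F = scale degree 6 → VI.

i - iv - V64 - VI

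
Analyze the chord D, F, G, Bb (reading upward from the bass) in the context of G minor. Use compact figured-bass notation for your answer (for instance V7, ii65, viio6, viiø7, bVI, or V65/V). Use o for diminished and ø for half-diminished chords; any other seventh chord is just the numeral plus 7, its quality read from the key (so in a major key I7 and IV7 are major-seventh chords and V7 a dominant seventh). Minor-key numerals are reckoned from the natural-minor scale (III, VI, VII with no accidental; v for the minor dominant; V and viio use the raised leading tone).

The pitches G-Bb-D-F form a minor seventh chord rooted on G.
G is scale degree 1 in G minor, and a minor seventh chord on that degree is written i7.
With D in the bass the chord is in second inversion, so the figured bass is 43.

i43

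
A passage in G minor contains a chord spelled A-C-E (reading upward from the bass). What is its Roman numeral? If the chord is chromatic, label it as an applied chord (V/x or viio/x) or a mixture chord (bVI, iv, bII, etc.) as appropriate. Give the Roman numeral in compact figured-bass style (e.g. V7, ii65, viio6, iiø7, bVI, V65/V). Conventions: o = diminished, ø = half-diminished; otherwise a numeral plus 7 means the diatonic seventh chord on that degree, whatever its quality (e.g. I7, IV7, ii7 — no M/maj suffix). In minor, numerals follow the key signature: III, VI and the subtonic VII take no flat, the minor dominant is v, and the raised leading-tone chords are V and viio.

The pitches A-C-E form a minor triad rooted on A.
A is the second degree of G minor. This is the minor supertonic, borrowed from the parallel major (the Dorian ii).

ii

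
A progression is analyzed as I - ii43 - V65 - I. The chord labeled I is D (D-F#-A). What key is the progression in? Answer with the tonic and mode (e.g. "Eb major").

D major

The chord D is a major triad rooted on D; its label is I.
If D is scale degree 1 and the mode makes that degree carry a major triad, the tonic is D and the mode is major.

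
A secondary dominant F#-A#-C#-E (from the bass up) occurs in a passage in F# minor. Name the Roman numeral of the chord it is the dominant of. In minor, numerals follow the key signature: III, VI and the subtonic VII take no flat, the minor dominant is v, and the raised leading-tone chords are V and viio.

iv

The chord is a dominant seventh chord on F#.
A dominant resolves down a perfect fifth: F# → B. In F# minor, B is scale degree 4, i.e. iv.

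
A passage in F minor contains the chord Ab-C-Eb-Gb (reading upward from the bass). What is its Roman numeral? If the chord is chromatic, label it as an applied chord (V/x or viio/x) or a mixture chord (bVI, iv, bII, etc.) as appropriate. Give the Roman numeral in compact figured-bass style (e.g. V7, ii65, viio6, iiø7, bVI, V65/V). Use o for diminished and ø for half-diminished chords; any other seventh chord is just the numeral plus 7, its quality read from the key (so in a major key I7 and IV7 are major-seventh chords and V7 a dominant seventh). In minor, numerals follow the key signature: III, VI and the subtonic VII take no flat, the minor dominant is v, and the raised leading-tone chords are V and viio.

V7/VI

The pitches Ab-C-Eb-Gb form a dominant seventh chord rooted on Ab.
Ab is not a diatonic chord root with this quality in F minor, but it lies a perfect fifth above Db (VI), so the chord functions as an applied dominant of VI.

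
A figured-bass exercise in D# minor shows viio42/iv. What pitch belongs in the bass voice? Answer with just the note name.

The applied chord viio42/iv is rooted on F##: F##-A#-C#-E.
The figure 42 means third inversion — the seventh is in the bass.

E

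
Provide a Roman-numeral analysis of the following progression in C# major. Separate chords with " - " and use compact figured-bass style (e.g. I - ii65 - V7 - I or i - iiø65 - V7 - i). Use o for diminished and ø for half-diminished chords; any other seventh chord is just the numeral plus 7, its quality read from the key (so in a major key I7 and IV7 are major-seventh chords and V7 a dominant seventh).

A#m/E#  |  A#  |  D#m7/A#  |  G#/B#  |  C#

A#m/E# has root A#, degree 6 in C# major, so vi64.
A#: chromatic; A# is V of ii, so V/ii.
D#m7/A#: root D# is the supertonic; minor seventh chord there is ii43.
G#/B#: root G# is the dominant; major triad there is V6.
C#: major triad on C# = scale degree 1 → I.

vi64 - V/ii - ii43 - V6 - I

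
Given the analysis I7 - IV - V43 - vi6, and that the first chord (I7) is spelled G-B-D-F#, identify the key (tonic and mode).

G major

The chord Gmaj7 is a major seventh chord rooted on G; its label is I7.
If G is scale degree 1 and the mode makes that degree carry a major seventh chord, the tonic is G and the mode is major.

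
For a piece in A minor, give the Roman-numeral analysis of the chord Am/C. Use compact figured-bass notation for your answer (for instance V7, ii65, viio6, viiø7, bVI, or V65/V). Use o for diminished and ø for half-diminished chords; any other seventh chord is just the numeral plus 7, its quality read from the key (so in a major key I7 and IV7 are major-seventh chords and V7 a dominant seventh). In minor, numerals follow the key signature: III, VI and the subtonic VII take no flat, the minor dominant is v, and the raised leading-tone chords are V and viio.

i6

The pitches A-C-E form a minor triad rooted on A.
A is scale degree 1 in A minor, and a minor triad on that degree is written i.
With C in the bass the chord is in first inversion, so the figured bass is 6.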